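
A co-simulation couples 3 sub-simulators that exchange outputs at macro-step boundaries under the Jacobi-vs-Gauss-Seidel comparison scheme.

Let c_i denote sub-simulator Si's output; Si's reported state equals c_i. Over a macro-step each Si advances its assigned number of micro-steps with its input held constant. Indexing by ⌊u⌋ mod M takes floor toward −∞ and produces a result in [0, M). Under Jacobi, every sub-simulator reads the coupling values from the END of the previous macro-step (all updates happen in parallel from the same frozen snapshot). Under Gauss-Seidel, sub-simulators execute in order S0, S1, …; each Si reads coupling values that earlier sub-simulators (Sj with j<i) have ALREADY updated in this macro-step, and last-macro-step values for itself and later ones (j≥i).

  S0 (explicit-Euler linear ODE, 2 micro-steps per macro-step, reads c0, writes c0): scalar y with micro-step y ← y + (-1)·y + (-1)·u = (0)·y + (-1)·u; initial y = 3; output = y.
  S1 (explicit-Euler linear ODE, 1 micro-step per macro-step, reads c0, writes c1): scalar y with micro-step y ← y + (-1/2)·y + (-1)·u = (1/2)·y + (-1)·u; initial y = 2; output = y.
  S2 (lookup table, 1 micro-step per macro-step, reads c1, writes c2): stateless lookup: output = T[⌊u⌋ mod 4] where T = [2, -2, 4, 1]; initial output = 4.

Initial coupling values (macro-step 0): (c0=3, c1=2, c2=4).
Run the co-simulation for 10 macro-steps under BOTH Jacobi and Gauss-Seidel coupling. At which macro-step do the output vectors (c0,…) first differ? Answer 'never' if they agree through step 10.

[Jacobi] macro 1: S0 reads c0=3 → after 2×micro: -3; S1 reads c0=3 → after 1×micro: -2; S2 reads c1=2 → after 1×micro: 4 ⇒ (c0=-3, c1=-2, c2=4)
[Jacobi] macro 2: S0 reads c0=-3 → after 2×micro: 3; S1 reads c0=-3 → after 1×micro: 2; S2 reads c1=-2 → after 1×micro: 4 ⇒ (c0=3, c1=2, c2=4)
[Jacobi] macro 3: S0 reads c0=3 → after 2×micro: -3; S1 reads c0=3 → after 1×micro: -2; S2 reads c1=2 → after 1×micro: 4 ⇒ (c0=-3, c1=-2, c2=4)
[Jacobi] macro 4: S0 reads c0=-3 → after 2×micro: 3; S1 reads c0=-3 → after 1×micro: 2; S2 reads c1=-2 → after 1×micro: 4 ⇒ (c0=3, c1=2, c2=4)
[Jacobi] macro 5: S0 reads c0=3 → after 2×micro: -3; S1 reads c0=3 → after 1×micro: -2; S2 reads c1=2 → after 1×micro: 4 ⇒ (c0=-3, c1=-2, c2=4)
[Jacobi] macro 6: S0 reads c0=-3 → after 2×micro: 3; S1 reads c0=-3 → after 1×micro: 2; S2 reads c1=-2 → after 1×micro: 4 ⇒ (c0=3, c1=2, c2=4)
[Jacobi] macro 7: S0 reads c0=3 → after 2×micro: -3; S1 reads c0=3 → after 1×micro: -2; S2 reads c1=2 → after 1×micro: 4 ⇒ (c0=-3, c1=-2, c2=4)
[Jacobi] macro 8: S0 reads c0=-3 → after 2×micro: 3; S1 reads c0=-3 → after 1×micro: 2; S2 reads c1=-2 → after 1×micro: 4 ⇒ (c0=3, c1=2, c2=4)
[Jacobi] macro 9: S0 reads c0=3 → after 2×micro: -3; S1 reads c0=3 → after 1×micro: -2; S2 reads c1=2 → after 1×micro: 4 ⇒ (c0=-3, c1=-2, c2=4)
[Jacobi] macro 10: S0 reads c0=-3 → after 2×micro: 3; S1 reads c0=-3 → after 1×micro: 2; S2 reads c1=-2 → after 1×micro: 4 ⇒ (c0=3, c1=2, c2=4)
[Gauss-Seidel] macro 1: S0 reads c0=3 → after 2×micro: -3; S1 reads c0=-3 → after 1×micro: 4; S2 reads c1=4 → after 1×micro: 2 ⇒ (c0=-3, c1=4, c2=2)
[Gauss-Seidel] macro 2: S0 reads c0=-3 → after 2×micro: 3; S1 reads c0=3 → after 1×micro: -1; S2 reads c1=-1 → after 1×micro: 1 ⇒ (c0=3, c1=-1, c2=1)
[Gauss-Seidel] macro 3: S0 reads c0=3 → after 2×micro: -3; S1 reads c0=-3 → after 1×micro: 5/2; S2 reads c1=5/2 → after 1×micro: 4 ⇒ (c0=-3, c1=5/2, c2=4)
[Gauss-Seidel] macro 4: S0 reads c0=-3 → after 2×micro: 3; S1 reads c0=3 → after 1×micro: -7/4; S2 reads c1=-7/4 → after 1×micro: 4 ⇒ (c0=3, c1=-7/4, c2=4)
[Gauss-Seidel] macro 5: S0 reads c0=3 → after 2×micro: -3; S1 reads c0=-3 → after 1×micro: 17/8; S2 reads c1=17/8 → after 1×micro: 4 ⇒ (c0=-3, c1=17/8, c2=4)
[Gauss-Seidel] macro 6: S0 reads c0=-3 → after 2×micro: 3; S1 reads c0=3 → after 1×micro: -31/16; S2 reads c1=-31/16 → after 1×micro: 4 ⇒ (c0=3, c1=-31/16, c2=4)
[Gauss-Seidel] macro 7: S0 reads c0=3 → after 2×micro: -3; S1 reads c0=-3 → after 1×micro: 65/32; S2 reads c1=65/32 → after 1×micro: 4 ⇒ (c0=-3, c1=65/32, c2=4)
[Gauss-Seidel] macro 8: S0 reads c0=-3 → after 2×micro: 3; S1 reads c0=3 → after 1×micro: -127/64; S2 reads c1=-127/64 → after 1×micro: 4 ⇒ (c0=3, c1=-127/64, c2=4)
[Gauss-Seidel] macro 9: S0 reads c0=3 → after 2×micro: -3; S1 reads c0=-3 → after 1×micro: 257/128; S2 reads c1=257/128 → after 1×micro: 4 ⇒ (c0=-3, c1=257/128, c2=4)
[Gauss-Seidel] macro 10: S0 reads c0=-3 → after 2×micro: 3; S1 reads c0=3 → after 1×micro: -511/256; S2 reads c1=-511/256 → after 1×micro: 4 ⇒ (c0=3, c1=-511/256, c2=4)

first divergence at macro-step: 1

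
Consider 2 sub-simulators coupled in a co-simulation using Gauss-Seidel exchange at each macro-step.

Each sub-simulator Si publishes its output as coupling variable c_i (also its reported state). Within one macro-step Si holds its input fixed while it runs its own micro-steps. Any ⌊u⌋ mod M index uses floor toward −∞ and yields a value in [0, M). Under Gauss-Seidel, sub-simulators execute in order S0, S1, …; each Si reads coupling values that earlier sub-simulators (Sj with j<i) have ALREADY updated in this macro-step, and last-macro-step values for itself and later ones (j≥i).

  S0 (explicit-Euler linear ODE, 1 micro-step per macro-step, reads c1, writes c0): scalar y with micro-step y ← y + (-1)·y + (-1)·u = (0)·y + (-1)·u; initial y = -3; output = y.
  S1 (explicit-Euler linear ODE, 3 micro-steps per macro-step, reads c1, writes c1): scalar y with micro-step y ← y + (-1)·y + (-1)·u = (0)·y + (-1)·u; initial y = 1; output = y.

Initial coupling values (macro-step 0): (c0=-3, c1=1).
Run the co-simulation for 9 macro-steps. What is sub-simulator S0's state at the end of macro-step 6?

macro 1: S0 reads c1=1 → after 1×micro: -1; S1 reads c1=1 → after 3×micro: -1 ⇒ (c0=-1, c1=-1)
macro 2: S0 reads c1=-1 → after 1×micro: 1; S1 reads c1=-1 → after 3×micro: 1 ⇒ (c0=1, c1=1)
macro 3: S0 reads c1=1 → after 1×micro: -1; S1 reads c1=1 → after 3×micro: -1 ⇒ (c0=-1, c1=-1)
macro 4: S0 reads c1=-1 → after 1×micro: 1; S1 reads c1=-1 → after 3×micro: 1 ⇒ (c0=1, c1=1)
macro 5: S0 reads c1=1 → after 1×micro: -1; S1 reads c1=1 → after 3×micro: -1 ⇒ (c0=-1, c1=-1)
macro 6: S0 reads c1=-1 → after 1×micro: 1; S1 reads c1=-1 → after 3×micro: 1 ⇒ (c0=1, c1=1)
macro 7: S0 reads c1=1 → after 1×micro: -1; S1 reads c1=1 → after 3×micro: -1 ⇒ (c0=-1, c1=-1)
macro 8: S0 reads c1=-1 → after 1×micro: 1; S1 reads c1=-1 → after 3×micro: 1 ⇒ (c0=1, c1=1)
macro 9: S0 reads c1=1 → after 1×micro: -1; S1 reads c1=1 → after 3×micro: -1 ⇒ (c0=-1, c1=-1)

S0 state at macro-step 6 = 1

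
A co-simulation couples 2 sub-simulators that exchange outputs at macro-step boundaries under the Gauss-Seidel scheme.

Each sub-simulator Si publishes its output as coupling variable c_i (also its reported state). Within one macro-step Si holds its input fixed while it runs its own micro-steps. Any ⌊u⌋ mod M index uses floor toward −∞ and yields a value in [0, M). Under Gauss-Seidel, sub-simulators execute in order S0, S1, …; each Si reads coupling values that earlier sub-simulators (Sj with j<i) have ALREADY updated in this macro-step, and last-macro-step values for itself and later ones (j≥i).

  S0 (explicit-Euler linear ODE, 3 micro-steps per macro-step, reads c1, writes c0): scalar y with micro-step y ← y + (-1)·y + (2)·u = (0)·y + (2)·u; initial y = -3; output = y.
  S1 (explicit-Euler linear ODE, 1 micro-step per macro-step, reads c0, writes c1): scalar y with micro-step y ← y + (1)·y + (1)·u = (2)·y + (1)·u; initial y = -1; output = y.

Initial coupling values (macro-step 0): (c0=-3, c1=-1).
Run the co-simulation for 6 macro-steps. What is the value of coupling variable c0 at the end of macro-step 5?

c0 at macro-step 5 = -512

macro 1: S0 reads c1=-1 → after 3×micro: -2; S1 reads c0=-2 → after 1×micro: -4 ⇒ (c0=-2, c1=-4)
macro 2: S0 reads c1=-4 → after 3×micro: -8; S1 reads c0=-8 → after 1×micro: -16 ⇒ (c0=-8, c1=-16)
macro 3: S0 reads c1=-16 → after 3×micro: -32; S1 reads c0=-32 → after 1×micro: -64 ⇒ (c0=-32, c1=-64)
macro 4: S0 reads c1=-64 → after 3×micro: -128; S1 reads c0=-128 → after 1×micro: -256 ⇒ (c0=-128, c1=-256)
macro 5: S0 reads c1=-256 → after 3×micro: -512; S1 reads c0=-512 → after 1×micro: -1024 ⇒ (c0=-512, c1=-1024)
macro 6: S0 reads c1=-1024 → after 3×micro: -2048; S1 reads c0=-2048 → after 1×micro: -4096 ⇒ (c0=-2048, c1=-4096)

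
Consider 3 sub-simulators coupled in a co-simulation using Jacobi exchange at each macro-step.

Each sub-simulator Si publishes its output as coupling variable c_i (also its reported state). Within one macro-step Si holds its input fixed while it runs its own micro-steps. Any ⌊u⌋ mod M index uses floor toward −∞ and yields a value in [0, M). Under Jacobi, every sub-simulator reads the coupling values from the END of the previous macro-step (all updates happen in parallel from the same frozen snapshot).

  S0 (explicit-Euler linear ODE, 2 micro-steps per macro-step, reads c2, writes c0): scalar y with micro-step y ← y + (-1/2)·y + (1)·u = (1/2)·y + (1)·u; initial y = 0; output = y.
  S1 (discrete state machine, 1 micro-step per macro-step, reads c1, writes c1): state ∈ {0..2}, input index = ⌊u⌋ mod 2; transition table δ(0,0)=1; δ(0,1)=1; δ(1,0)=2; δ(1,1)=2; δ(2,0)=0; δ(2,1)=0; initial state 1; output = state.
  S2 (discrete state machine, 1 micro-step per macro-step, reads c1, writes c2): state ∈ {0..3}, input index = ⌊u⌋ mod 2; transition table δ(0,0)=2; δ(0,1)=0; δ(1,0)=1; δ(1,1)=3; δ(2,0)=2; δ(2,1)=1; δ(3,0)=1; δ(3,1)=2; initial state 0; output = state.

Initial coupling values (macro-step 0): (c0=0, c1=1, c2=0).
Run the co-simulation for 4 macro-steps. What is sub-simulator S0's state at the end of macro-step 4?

S0 state at macro-step 4 = 15/4

macro 1: S0 reads c2=0 → after 2×micro: 0; S1 reads c1=1 → after 1×micro: 2; S2 reads c1=1 → after 1×micro: 0 ⇒ (c0=0, c1=2, c2=0)
macro 2: S0 reads c2=0 → after 2×micro: 0; S1 reads c1=2 → after 1×micro: 0; S2 reads c1=2 → after 1×micro: 2 ⇒ (c0=0, c1=0, c2=2)
macro 3: S0 reads c2=2 → after 2×micro: 3; S1 reads c1=0 → after 1×micro: 1; S2 reads c1=0 → after 1×micro: 2 ⇒ (c0=3, c1=1, c2=2)
macro 4: S0 reads c2=2 → after 2×micro: 15/4; S1 reads c1=1 → after 1×micro: 2; S2 reads c1=1 → after 1×micro: 1 ⇒ (c0=15/4, c1=2, c2=1)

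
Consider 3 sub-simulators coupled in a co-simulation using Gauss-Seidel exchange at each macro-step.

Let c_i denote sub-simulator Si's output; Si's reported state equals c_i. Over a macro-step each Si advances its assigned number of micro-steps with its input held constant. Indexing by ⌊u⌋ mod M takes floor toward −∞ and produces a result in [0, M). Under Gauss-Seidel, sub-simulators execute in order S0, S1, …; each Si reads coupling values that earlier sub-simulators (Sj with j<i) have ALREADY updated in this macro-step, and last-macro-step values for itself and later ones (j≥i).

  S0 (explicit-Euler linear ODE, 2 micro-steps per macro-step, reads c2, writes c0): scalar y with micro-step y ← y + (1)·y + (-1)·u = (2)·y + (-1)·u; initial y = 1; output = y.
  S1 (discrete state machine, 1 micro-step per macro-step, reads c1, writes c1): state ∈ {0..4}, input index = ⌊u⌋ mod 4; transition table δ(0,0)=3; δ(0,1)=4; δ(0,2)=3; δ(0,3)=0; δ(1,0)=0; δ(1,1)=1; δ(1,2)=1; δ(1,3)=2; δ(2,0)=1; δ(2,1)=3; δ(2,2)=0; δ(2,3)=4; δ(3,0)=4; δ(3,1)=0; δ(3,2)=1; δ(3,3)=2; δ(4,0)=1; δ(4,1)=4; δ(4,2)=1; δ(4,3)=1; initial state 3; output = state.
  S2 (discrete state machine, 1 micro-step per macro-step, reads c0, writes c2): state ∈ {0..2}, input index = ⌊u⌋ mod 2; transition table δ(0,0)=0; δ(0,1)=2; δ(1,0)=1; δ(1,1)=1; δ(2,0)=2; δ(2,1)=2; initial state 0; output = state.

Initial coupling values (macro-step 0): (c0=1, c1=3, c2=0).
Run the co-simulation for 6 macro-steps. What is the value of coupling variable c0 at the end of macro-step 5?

c0 at macro-step 5 = 1024

macro 1: S0 reads c2=0 → after 2×micro: 4; S1 reads c1=3 → after 1×micro: 2; S2 reads c0=4 → after 1×micro: 0 ⇒ (c0=4, c1=2, c2=0)
macro 2: S0 reads c2=0 → after 2×micro: 16; S1 reads c1=2 → after 1×micro: 0; S2 reads c0=16 → after 1×micro: 0 ⇒ (c0=16, c1=0, c2=0)
macro 3: S0 reads c2=0 → after 2×micro: 64; S1 reads c1=0 → after 1×micro: 3; S2 reads c0=64 → after 1×micro: 0 ⇒ (c0=64, c1=3, c2=0)
macro 4: S0 reads c2=0 → after 2×micro: 256; S1 reads c1=3 → after 1×micro: 2; S2 reads c0=256 → after 1×micro: 0 ⇒ (c0=256, c1=2, c2=0)
macro 5: S0 reads c2=0 → after 2×micro: 1024; S1 reads c1=2 → after 1×micro: 0; S2 reads c0=1024 → after 1×micro: 0 ⇒ (c0=1024, c1=0, c2=0)
macro 6: S0 reads c2=0 → after 2×micro: 4096; S1 reads c1=0 → after 1×micro: 3; S2 reads c0=4096 → after 1×micro: 0 ⇒ (c0=4096, c1=3, c2=0)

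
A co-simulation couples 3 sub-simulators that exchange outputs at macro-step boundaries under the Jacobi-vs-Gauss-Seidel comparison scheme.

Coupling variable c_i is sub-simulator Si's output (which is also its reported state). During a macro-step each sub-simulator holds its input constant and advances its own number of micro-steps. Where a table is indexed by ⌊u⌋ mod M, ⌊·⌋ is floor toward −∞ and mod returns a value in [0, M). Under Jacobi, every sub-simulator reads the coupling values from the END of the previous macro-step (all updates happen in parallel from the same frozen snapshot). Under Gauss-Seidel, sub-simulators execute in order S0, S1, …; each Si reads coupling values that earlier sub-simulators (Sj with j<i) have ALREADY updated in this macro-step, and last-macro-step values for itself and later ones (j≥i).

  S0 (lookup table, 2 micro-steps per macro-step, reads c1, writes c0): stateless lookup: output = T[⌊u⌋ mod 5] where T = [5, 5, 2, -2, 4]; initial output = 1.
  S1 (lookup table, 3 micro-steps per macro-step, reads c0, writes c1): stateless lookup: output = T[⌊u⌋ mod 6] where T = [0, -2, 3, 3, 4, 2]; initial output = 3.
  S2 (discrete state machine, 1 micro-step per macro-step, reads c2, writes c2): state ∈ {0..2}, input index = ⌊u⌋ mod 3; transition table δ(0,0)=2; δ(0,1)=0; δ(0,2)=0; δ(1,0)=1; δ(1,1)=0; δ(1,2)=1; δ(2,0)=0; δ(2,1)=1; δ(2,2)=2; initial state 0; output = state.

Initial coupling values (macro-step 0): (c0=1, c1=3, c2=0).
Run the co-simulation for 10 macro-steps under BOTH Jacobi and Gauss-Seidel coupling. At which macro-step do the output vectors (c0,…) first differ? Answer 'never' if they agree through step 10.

[Jacobi] macro 1: S0 reads c1=3 → after 2×micro: -2; S1 reads c0=1 → after 3×micro: -2; S2 reads c2=0 → after 1×micro: 2 ⇒ (c0=-2, c1=-2, c2=2)
[Jacobi] macro 2: S0 reads c1=-2 → after 2×micro: -2; S1 reads c0=-2 → after 3×micro: 4; S2 reads c2=2 → after 1×micro: 2 ⇒ (c0=-2, c1=4, c2=2)
[Jacobi] macro 3: S0 reads c1=4 → after 2×micro: 4; S1 reads c0=-2 → after 3×micro: 4; S2 reads c2=2 → after 1×micro: 2 ⇒ (c0=4, c1=4, c2=2)
[Jacobi] macro 4: S0 reads c1=4 → after 2×micro: 4; S1 reads c0=4 → after 3×micro: 4; S2 reads c2=2 → after 1×micro: 2 ⇒ (c0=4, c1=4, c2=2)
[Jacobi] macro 5: S0 reads c1=4 → after 2×micro: 4; S1 reads c0=4 → after 3×micro: 4; S2 reads c2=2 → after 1×micro: 2 ⇒ (c0=4, c1=4, c2=2)
[Jacobi] macro 6: S0 reads c1=4 → after 2×micro: 4; S1 reads c0=4 → after 3×micro: 4; S2 reads c2=2 → after 1×micro: 2 ⇒ (c0=4, c1=4, c2=2)
[Jacobi] macro 7: S0 reads c1=4 → after 2×micro: 4; S1 reads c0=4 → after 3×micro: 4; S2 reads c2=2 → after 1×micro: 2 ⇒ (c0=4, c1=4, c2=2)
[Jacobi] macro 8: S0 reads c1=4 → after 2×micro: 4; S1 reads c0=4 → after 3×micro: 4; S2 reads c2=2 → after 1×micro: 2 ⇒ (c0=4, c1=4, c2=2)
[Jacobi] macro 9: S0 reads c1=4 → after 2×micro: 4; S1 reads c0=4 → after 3×micro: 4; S2 reads c2=2 → after 1×micro: 2 ⇒ (c0=4, c1=4, c2=2)
[Jacobi] macro 10: S0 reads c1=4 → after 2×micro: 4; S1 reads c0=4 → after 3×micro: 4; S2 reads c2=2 → after 1×micro: 2 ⇒ (c0=4, c1=4, c2=2)
[Gauss-Seidel] macro 1: S0 reads c1=3 → after 2×micro: -2; S1 reads c0=-2 → after 3×micro: 4; S2 reads c2=0 → after 1×micro: 2 ⇒ (c0=-2, c1=4, c2=2)
[Gauss-Seidel] macro 2: S0 reads c1=4 → after 2×micro: 4; S1 reads c0=4 → after 3×micro: 4; S2 reads c2=2 → after 1×micro: 2 ⇒ (c0=4, c1=4, c2=2)
[Gauss-Seidel] macro 3: S0 reads c1=4 → after 2×micro: 4; S1 reads c0=4 → after 3×micro: 4; S2 reads c2=2 → after 1×micro: 2 ⇒ (c0=4, c1=4, c2=2)
[Gauss-Seidel] macro 4: S0 reads c1=4 → after 2×micro: 4; S1 reads c0=4 → after 3×micro: 4; S2 reads c2=2 → after 1×micro: 2 ⇒ (c0=4, c1=4, c2=2)
[Gauss-Seidel] macro 5: S0 reads c1=4 → after 2×micro: 4; S1 reads c0=4 → after 3×micro: 4; S2 reads c2=2 → after 1×micro: 2 ⇒ (c0=4, c1=4, c2=2)
[Gauss-Seidel] macro 6: S0 reads c1=4 → after 2×micro: 4; S1 reads c0=4 → after 3×micro: 4; S2 reads c2=2 → after 1×micro: 2 ⇒ (c0=4, c1=4, c2=2)
[Gauss-Seidel] macro 7: S0 reads c1=4 → after 2×micro: 4; S1 reads c0=4 → after 3×micro: 4; S2 reads c2=2 → after 1×micro: 2 ⇒ (c0=4, c1=4, c2=2)
[Gauss-Seidel] macro 8: S0 reads c1=4 → after 2×micro: 4; S1 reads c0=4 → after 3×micro: 4; S2 reads c2=2 → after 1×micro: 2 ⇒ (c0=4, c1=4, c2=2)
[Gauss-Seidel] macro 9: S0 reads c1=4 → after 2×micro: 4; S1 reads c0=4 → after 3×micro: 4; S2 reads c2=2 → after 1×micro: 2 ⇒ (c0=4, c1=4, c2=2)
[Gauss-Seidel] macro 10: S0 reads c1=4 → after 2×micro: 4; S1 reads c0=4 → after 3×micro: 4; S2 reads c2=2 → after 1×micro: 2 ⇒ (c0=4, c1=4, c2=2)

first divergence at macro-step: 1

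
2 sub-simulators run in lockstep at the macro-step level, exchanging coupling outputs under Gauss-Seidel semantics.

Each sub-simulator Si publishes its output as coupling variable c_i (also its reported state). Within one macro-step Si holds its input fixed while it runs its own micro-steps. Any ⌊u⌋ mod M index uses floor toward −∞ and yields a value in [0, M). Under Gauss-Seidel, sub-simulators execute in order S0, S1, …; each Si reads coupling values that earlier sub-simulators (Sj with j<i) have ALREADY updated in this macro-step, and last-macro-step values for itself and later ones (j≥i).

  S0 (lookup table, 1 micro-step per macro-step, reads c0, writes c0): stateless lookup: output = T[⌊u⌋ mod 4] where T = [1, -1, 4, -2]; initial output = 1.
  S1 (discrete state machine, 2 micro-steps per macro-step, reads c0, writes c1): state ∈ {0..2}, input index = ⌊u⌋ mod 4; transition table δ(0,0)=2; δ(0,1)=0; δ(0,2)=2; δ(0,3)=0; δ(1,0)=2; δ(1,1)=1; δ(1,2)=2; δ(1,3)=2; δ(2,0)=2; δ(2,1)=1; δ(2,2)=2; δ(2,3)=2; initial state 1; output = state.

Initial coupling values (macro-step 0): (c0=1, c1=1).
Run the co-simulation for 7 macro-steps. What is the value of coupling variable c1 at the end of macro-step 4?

c1 at macro-step 4 = 1

macro 1: S0 reads c0=1 → after 1×micro: -1; S1 reads c0=-1 → after 2×micro: 2 ⇒ (c0=-1, c1=2)
macro 2: S0 reads c0=-1 → after 1×micro: -2; S1 reads c0=-2 → after 2×micro: 2 ⇒ (c0=-2, c1=2)
macro 3: S0 reads c0=-2 → after 1×micro: 4; S1 reads c0=4 → after 2×micro: 2 ⇒ (c0=4, c1=2)
macro 4: S0 reads c0=4 → after 1×micro: 1; S1 reads c0=1 → after 2×micro: 1 ⇒ (c0=1, c1=1)
macro 5: S0 reads c0=1 → after 1×micro: -1; S1 reads c0=-1 → after 2×micro: 2 ⇒ (c0=-1, c1=2)
macro 6: S0 reads c0=-1 → after 1×micro: -2; S1 reads c0=-2 → after 2×micro: 2 ⇒ (c0=-2, c1=2)
macro 7: S0 reads c0=-2 → after 1×micro: 4; S1 reads c0=4 → after 2×micro: 2 ⇒ (c0=4, c1=2)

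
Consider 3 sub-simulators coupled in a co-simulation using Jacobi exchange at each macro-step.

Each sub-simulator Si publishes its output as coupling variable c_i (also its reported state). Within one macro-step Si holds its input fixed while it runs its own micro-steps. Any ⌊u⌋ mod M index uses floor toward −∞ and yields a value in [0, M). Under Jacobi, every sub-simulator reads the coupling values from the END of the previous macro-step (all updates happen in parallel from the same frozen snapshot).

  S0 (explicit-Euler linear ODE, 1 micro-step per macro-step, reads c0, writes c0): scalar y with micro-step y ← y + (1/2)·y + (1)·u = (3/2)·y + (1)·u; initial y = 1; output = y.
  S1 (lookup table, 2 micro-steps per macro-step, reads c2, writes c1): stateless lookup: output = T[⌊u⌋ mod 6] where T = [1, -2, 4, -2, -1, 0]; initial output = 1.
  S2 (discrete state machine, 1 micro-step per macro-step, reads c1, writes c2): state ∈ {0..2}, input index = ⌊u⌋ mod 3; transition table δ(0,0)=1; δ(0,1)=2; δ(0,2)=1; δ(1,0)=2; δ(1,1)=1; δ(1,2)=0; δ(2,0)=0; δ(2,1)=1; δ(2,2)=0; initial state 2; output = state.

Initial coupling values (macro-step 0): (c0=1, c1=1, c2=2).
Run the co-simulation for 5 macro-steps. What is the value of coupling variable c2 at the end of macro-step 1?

macro 1: S0 reads c0=1 → after 1×micro: 5/2; S1 reads c2=2 → after 2×micro: 4; S2 reads c1=1 → after 1×micro: 1 ⇒ (c0=5/2, c1=4, c2=1)
macro 2: S0 reads c0=5/2 → after 1×micro: 25/4; S1 reads c2=1 → after 2×micro: -2; S2 reads c1=4 → after 1×micro: 1 ⇒ (c0=25/4, c1=-2, c2=1)
macro 3: S0 reads c0=25/4 → after 1×micro: 125/8; S1 reads c2=1 → after 2×micro: -2; S2 reads c1=-2 → after 1×micro: 1 ⇒ (c0=125/8, c1=-2, c2=1)
macro 4: S0 reads c0=125/8 → after 1×micro: 625/16; S1 reads c2=1 → after 2×micro: -2; S2 reads c1=-2 → after 1×micro: 1 ⇒ (c0=625/16, c1=-2, c2=1)
macro 5: S0 reads c0=625/16 → after 1×micro: 3125/32; S1 reads c2=1 → after 2×micro: -2; S2 reads c1=-2 → after 1×micro: 1 ⇒ (c0=3125/32, c1=-2, c2=1)

c2 at macro-step 1 = 1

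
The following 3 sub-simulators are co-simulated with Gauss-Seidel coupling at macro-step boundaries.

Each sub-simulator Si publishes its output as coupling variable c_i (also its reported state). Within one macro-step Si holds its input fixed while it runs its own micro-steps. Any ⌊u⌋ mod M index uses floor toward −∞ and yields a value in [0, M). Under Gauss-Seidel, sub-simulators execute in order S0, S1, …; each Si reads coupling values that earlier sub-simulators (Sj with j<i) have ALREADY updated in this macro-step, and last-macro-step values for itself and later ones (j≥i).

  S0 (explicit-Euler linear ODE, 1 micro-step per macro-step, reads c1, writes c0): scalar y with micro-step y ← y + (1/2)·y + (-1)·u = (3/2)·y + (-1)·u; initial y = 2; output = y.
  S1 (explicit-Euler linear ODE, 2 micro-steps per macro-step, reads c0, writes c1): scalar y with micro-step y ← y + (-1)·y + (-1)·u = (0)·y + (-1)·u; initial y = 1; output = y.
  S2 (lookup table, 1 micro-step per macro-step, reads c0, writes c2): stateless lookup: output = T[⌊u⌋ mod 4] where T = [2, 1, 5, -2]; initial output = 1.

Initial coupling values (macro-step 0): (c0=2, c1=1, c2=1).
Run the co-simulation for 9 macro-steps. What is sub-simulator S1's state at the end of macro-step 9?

S1 state at macro-step 9 = -390625/128

macro 1: S0 reads c1=1 → after 1×micro: 2; S1 reads c0=2 → after 2×micro: -2; S2 reads c0=2 → after 1×micro: 5 ⇒ (c0=2, c1=-2, c2=5)
macro 2: S0 reads c1=-2 → after 1×micro: 5; S1 reads c0=5 → after 2×micro: -5; S2 reads c0=5 → after 1×micro: 1 ⇒ (c0=5, c1=-5, c2=1)
macro 3: S0 reads c1=-5 → after 1×micro: 25/2; S1 reads c0=25/2 → after 2×micro: -25/2; S2 reads c0=25/2 → after 1×micro: 2 ⇒ (c0=25/2, c1=-25/2, c2=2)
macro 4: S0 reads c1=-25/2 → after 1×micro: 125/4; S1 reads c0=125/4 → after 2×micro: -125/4; S2 reads c0=125/4 → after 1×micro: -2 ⇒ (c0=125/4, c1=-125/4, c2=-2)
macro 5: S0 reads c1=-125/4 → after 1×micro: 625/8; S1 reads c0=625/8 → after 2×micro: -625/8; S2 reads c0=625/8 → after 1×micro: 5 ⇒ (c0=625/8, c1=-625/8, c2=5)
macro 6: S0 reads c1=-625/8 → after 1×micro: 3125/16; S1 reads c0=3125/16 → after 2×micro: -3125/16; S2 reads c0=3125/16 → after 1×micro: -2 ⇒ (c0=3125/16, c1=-3125/16, c2=-2)
macro 7: S0 reads c1=-3125/16 → after 1×micro: 15625/32; S1 reads c0=15625/32 → after 2×micro: -15625/32; S2 reads c0=15625/32 → after 1×micro: 2 ⇒ (c0=15625/32, c1=-15625/32, c2=2)
macro 8: S0 reads c1=-15625/32 → after 1×micro: 78125/64; S1 reads c0=78125/64 → after 2×micro: -78125/64; S2 reads c0=78125/64 → after 1×micro: 2 ⇒ (c0=78125/64, c1=-78125/64, c2=2)
macro 9: S0 reads c1=-78125/64 → after 1×micro: 390625/128; S1 reads c0=390625/128 → after 2×micro: -390625/128; S2 reads c0=390625/128 → after 1×micro: -2 ⇒ (c0=390625/128, c1=-390625/128, c2=-2)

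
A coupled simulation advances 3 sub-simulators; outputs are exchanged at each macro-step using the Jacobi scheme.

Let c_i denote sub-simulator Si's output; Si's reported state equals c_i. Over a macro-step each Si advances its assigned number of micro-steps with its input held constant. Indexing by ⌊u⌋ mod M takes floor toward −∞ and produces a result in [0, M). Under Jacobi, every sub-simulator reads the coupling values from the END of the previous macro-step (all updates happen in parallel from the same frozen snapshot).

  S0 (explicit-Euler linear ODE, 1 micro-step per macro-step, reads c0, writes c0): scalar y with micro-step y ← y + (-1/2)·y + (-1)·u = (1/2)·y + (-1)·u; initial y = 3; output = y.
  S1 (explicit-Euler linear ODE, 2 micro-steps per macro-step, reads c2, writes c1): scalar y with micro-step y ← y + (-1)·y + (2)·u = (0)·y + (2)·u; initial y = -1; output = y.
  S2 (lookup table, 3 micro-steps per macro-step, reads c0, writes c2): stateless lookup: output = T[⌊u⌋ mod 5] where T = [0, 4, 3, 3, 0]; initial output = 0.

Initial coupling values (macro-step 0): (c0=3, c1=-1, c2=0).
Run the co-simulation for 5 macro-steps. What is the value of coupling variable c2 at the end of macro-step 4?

macro 1: S0 reads c0=3 → after 1×micro: -3/2; S1 reads c2=0 → after 2×micro: 0; S2 reads c0=3 → after 3×micro: 3 ⇒ (c0=-3/2, c1=0, c2=3)
macro 2: S0 reads c0=-3/2 → after 1×micro: 3/4; S1 reads c2=3 → after 2×micro: 6; S2 reads c0=-3/2 → after 3×micro: 3 ⇒ (c0=3/4, c1=6, c2=3)
macro 3: S0 reads c0=3/4 → after 1×micro: -3/8; S1 reads c2=3 → after 2×micro: 6; S2 reads c0=3/4 → after 3×micro: 0 ⇒ (c0=-3/8, c1=6, c2=0)
macro 4: S0 reads c0=-3/8 → after 1×micro: 3/16; S1 reads c2=0 → after 2×micro: 0; S2 reads c0=-3/8 → after 3×micro: 0 ⇒ (c0=3/16, c1=0, c2=0)
macro 5: S0 reads c0=3/16 → after 1×micro: -3/32; S1 reads c2=0 → after 2×micro: 0; S2 reads c0=3/16 → after 3×micro: 0 ⇒ (c0=-3/32, c1=0, c2=0)

c2 at macro-step 4 = 0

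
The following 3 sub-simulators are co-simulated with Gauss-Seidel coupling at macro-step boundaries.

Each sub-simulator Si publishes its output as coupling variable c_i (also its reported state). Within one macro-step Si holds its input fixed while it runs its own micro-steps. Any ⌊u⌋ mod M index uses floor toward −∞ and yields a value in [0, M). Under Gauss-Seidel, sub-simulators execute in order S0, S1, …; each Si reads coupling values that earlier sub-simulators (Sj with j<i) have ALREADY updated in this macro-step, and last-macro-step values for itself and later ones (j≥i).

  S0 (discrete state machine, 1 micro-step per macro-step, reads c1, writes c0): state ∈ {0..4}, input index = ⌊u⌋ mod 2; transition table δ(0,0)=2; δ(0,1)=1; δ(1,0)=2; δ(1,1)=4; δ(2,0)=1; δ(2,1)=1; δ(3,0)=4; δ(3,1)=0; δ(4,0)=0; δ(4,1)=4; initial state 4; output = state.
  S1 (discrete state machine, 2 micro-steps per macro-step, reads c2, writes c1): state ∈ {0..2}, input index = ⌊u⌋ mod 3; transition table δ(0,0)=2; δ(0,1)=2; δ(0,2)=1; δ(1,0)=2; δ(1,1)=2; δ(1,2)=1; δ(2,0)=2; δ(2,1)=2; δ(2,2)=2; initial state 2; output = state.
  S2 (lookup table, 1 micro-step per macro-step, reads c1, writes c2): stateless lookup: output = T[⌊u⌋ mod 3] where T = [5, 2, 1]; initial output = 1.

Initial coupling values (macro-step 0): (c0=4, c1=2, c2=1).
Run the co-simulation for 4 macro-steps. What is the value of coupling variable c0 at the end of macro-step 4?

c0 at macro-step 4 = 2

macro 1: S0 reads c1=2 → after 1×micro: 0; S1 reads c2=1 → after 2×micro: 2; S2 reads c1=2 → after 1×micro: 1 ⇒ (c0=0, c1=2, c2=1)
macro 2: S0 reads c1=2 → after 1×micro: 2; S1 reads c2=1 → after 2×micro: 2; S2 reads c1=2 → after 1×micro: 1 ⇒ (c0=2, c1=2, c2=1)
macro 3: S0 reads c1=2 → after 1×micro: 1; S1 reads c2=1 → after 2×micro: 2; S2 reads c1=2 → after 1×micro: 1 ⇒ (c0=1, c1=2, c2=1)
macro 4: S0 reads c1=2 → after 1×micro: 2; S1 reads c2=1 → after 2×micro: 2; S2 reads c1=2 → after 1×micro: 1 ⇒ (c0=2, c1=2, c2=1)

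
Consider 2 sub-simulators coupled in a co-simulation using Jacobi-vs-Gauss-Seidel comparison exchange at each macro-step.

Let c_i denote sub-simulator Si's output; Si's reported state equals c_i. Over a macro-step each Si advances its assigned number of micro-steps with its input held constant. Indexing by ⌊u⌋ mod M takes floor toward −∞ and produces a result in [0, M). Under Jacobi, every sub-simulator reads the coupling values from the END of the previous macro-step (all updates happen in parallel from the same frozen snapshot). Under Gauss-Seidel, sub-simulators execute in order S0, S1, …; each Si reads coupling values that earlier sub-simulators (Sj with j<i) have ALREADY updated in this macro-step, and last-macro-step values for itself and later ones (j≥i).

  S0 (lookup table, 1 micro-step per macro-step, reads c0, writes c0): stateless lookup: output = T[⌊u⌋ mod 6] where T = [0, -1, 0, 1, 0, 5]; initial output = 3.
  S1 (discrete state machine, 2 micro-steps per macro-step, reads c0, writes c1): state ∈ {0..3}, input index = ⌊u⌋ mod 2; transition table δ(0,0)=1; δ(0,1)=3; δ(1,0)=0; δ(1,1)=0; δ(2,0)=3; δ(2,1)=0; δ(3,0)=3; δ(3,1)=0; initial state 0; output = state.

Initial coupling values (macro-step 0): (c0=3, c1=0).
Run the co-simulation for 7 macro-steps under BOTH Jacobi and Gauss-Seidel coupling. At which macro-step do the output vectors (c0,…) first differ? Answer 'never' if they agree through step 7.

[Jacobi] macro 1: S0 reads c0=3 → after 1×micro: 1; S1 reads c0=3 → after 2×micro: 0 ⇒ (c0=1, c1=0)
[Jacobi] macro 2: S0 reads c0=1 → after 1×micro: -1; S1 reads c0=1 → after 2×micro: 0 ⇒ (c0=-1, c1=0)
[Jacobi] macro 3: S0 reads c0=-1 → after 1×micro: 5; S1 reads c0=-1 → after 2×micro: 0 ⇒ (c0=5, c1=0)
[Jacobi] macro 4: S0 reads c0=5 → after 1×micro: 5; S1 reads c0=5 → after 2×micro: 0 ⇒ (c0=5, c1=0)
[Jacobi] macro 5: S0 reads c0=5 → after 1×micro: 5; S1 reads c0=5 → after 2×micro: 0 ⇒ (c0=5, c1=0)
[Jacobi] macro 6: S0 reads c0=5 → after 1×micro: 5; S1 reads c0=5 → after 2×micro: 0 ⇒ (c0=5, c1=0)
[Jacobi] macro 7: S0 reads c0=5 → after 1×micro: 5; S1 reads c0=5 → after 2×micro: 0 ⇒ (c0=5, c1=0)
[Gauss-Seidel] macro 1: S0 reads c0=3 → after 1×micro: 1; S1 reads c0=1 → after 2×micro: 0 ⇒ (c0=1, c1=0)
[Gauss-Seidel] macro 2: S0 reads c0=1 → after 1×micro: -1; S1 reads c0=-1 → after 2×micro: 0 ⇒ (c0=-1, c1=0)
[Gauss-Seidel] macro 3: S0 reads c0=-1 → after 1×micro: 5; S1 reads c0=5 → after 2×micro: 0 ⇒ (c0=5, c1=0)
[Gauss-Seidel] macro 4: S0 reads c0=5 → after 1×micro: 5; S1 reads c0=5 → after 2×micro: 0 ⇒ (c0=5, c1=0)
[Gauss-Seidel] macro 5: S0 reads c0=5 → after 1×micro: 5; S1 reads c0=5 → after 2×micro: 0 ⇒ (c0=5, c1=0)
[Gauss-Seidel] macro 6: S0 reads c0=5 → after 1×micro: 5; S1 reads c0=5 → after 2×micro: 0 ⇒ (c0=5, c1=0)
[Gauss-Seidel] macro 7: S0 reads c0=5 → after 1×micro: 5; S1 reads c0=5 → after 2×micro: 0 ⇒ (c0=5, c1=0)

first divergence at macro-step: never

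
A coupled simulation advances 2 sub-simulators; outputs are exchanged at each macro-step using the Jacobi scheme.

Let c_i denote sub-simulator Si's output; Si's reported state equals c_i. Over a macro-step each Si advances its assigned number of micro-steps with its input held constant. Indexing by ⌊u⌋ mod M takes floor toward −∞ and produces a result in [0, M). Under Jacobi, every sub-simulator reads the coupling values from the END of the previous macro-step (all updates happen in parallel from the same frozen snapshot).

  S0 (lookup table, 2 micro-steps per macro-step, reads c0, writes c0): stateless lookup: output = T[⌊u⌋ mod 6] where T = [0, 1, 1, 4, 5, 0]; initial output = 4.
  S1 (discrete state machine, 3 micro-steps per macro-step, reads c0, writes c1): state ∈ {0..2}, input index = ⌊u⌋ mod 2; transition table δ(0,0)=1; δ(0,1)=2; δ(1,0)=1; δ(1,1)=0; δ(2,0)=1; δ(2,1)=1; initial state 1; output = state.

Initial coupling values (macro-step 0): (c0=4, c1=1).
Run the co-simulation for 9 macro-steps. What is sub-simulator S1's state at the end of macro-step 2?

macro 1: S0 reads c0=4 → after 2×micro: 5; S1 reads c0=4 → after 3×micro: 1 ⇒ (c0=5, c1=1)
macro 2: S0 reads c0=5 → after 2×micro: 0; S1 reads c0=5 → after 3×micro: 1 ⇒ (c0=0, c1=1)
macro 3: S0 reads c0=0 → after 2×micro: 0; S1 reads c0=0 → after 3×micro: 1 ⇒ (c0=0, c1=1)
macro 4: S0 reads c0=0 → after 2×micro: 0; S1 reads c0=0 → after 3×micro: 1 ⇒ (c0=0, c1=1)
macro 5: S0 reads c0=0 → after 2×micro: 0; S1 reads c0=0 → after 3×micro: 1 ⇒ (c0=0, c1=1)
macro 6: S0 reads c0=0 → after 2×micro: 0; S1 reads c0=0 → after 3×micro: 1 ⇒ (c0=0, c1=1)
macro 7: S0 reads c0=0 → after 2×micro: 0; S1 reads c0=0 → after 3×micro: 1 ⇒ (c0=0, c1=1)
macro 8: S0 reads c0=0 → after 2×micro: 0; S1 reads c0=0 → after 3×micro: 1 ⇒ (c0=0, c1=1)
macro 9: S0 reads c0=0 → after 2×micro: 0; S1 reads c0=0 → after 3×micro: 1 ⇒ (c0=0, c1=1)

S1 state at macro-step 2 = 1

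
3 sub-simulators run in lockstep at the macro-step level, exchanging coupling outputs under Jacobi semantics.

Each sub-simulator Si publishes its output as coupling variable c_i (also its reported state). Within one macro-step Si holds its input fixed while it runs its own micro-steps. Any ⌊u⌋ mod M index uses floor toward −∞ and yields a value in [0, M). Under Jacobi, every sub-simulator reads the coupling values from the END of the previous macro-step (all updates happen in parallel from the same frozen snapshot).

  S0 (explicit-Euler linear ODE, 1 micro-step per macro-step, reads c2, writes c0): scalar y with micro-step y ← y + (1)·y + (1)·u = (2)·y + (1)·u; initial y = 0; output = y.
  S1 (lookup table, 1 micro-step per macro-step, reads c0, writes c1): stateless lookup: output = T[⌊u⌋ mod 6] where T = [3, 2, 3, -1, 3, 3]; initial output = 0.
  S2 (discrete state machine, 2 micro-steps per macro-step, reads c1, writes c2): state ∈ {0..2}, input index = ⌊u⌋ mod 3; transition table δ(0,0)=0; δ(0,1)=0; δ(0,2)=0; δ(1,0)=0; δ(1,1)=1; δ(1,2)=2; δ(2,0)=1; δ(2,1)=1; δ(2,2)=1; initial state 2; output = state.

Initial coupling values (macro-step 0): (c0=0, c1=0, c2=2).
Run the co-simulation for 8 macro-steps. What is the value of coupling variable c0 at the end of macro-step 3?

c0 at macro-step 3 = 8

macro 1: S0 reads c2=2 → after 1×micro: 2; S1 reads c0=0 → after 1×micro: 3; S2 reads c1=0 → after 2×micro: 0 ⇒ (c0=2, c1=3, c2=0)
macro 2: S0 reads c2=0 → after 1×micro: 4; S1 reads c0=2 → after 1×micro: 3; S2 reads c1=3 → after 2×micro: 0 ⇒ (c0=4, c1=3, c2=0)
macro 3: S0 reads c2=0 → after 1×micro: 8; S1 reads c0=4 → after 1×micro: 3; S2 reads c1=3 → after 2×micro: 0 ⇒ (c0=8, c1=3, c2=0)
macro 4: S0 reads c2=0 → after 1×micro: 16; S1 reads c0=8 → after 1×micro: 3; S2 reads c1=3 → after 2×micro: 0 ⇒ (c0=16, c1=3, c2=0)
macro 5: S0 reads c2=0 → after 1×micro: 32; S1 reads c0=16 → after 1×micro: 3; S2 reads c1=3 → after 2×micro: 0 ⇒ (c0=32, c1=3, c2=0)
macro 6: S0 reads c2=0 → after 1×micro: 64; S1 reads c0=32 → after 1×micro: 3; S2 reads c1=3 → after 2×micro: 0 ⇒ (c0=64, c1=3, c2=0)
macro 7: S0 reads c2=0 → after 1×micro: 128; S1 reads c0=64 → after 1×micro: 3; S2 reads c1=3 → after 2×micro: 0 ⇒ (c0=128, c1=3, c2=0)
macro 8: S0 reads c2=0 → after 1×micro: 256; S1 reads c0=128 → after 1×micro: 3; S2 reads c1=3 → after 2×micro: 0 ⇒ (c0=256, c1=3, c2=0)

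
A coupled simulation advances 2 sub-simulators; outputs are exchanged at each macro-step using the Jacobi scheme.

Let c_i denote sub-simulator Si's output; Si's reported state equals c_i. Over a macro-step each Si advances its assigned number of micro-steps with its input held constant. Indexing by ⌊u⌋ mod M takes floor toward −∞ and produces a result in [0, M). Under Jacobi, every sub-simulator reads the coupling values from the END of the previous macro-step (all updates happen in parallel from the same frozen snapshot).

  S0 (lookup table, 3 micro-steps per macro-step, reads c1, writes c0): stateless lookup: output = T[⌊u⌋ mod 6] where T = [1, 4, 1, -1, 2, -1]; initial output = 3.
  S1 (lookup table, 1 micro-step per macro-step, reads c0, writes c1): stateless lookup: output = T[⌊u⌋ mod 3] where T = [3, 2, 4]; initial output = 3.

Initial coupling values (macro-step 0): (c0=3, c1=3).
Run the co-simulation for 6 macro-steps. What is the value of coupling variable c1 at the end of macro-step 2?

c1 at macro-step 2 = 4

macro 1: S0 reads c1=3 → after 3×micro: -1; S1 reads c0=3 → after 1×micro: 3 ⇒ (c0=-1, c1=3)
macro 2: S0 reads c1=3 → after 3×micro: -1; S1 reads c0=-1 → after 1×micro: 4 ⇒ (c0=-1, c1=4)
macro 3: S0 reads c1=4 → after 3×micro: 2; S1 reads c0=-1 → after 1×micro: 4 ⇒ (c0=2, c1=4)
macro 4: S0 reads c1=4 → after 3×micro: 2; S1 reads c0=2 → after 1×micro: 4 ⇒ (c0=2, c1=4)
macro 5: S0 reads c1=4 → after 3×micro: 2; S1 reads c0=2 → after 1×micro: 4 ⇒ (c0=2, c1=4)
macro 6: S0 reads c1=4 → after 3×micro: 2; S1 reads c0=2 → after 1×micro: 4 ⇒ (c0=2, c1=4)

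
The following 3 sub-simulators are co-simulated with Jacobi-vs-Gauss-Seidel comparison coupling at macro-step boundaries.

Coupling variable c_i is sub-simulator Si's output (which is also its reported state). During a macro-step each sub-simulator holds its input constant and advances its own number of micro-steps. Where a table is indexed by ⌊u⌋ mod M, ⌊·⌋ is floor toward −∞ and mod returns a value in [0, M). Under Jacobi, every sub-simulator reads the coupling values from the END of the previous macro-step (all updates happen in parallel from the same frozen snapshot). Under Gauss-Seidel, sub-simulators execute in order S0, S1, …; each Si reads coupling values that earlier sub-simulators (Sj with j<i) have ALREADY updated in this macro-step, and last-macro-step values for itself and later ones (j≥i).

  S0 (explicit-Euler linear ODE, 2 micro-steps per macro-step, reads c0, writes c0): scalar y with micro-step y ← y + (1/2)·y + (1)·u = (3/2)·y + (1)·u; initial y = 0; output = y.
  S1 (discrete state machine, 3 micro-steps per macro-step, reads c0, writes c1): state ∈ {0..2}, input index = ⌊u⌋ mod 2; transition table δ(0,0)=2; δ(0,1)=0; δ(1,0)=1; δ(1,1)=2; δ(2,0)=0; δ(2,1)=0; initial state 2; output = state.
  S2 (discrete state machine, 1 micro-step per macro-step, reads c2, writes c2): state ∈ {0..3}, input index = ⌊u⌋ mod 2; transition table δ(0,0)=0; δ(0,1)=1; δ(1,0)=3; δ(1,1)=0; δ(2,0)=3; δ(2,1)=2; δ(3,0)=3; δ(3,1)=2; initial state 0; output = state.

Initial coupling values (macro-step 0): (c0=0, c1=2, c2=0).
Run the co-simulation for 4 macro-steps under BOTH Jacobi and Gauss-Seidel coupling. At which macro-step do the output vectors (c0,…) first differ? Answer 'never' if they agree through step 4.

first divergence at macro-step: never

[Jacobi] macro 1: S0 reads c0=0 → after 2×micro: 0; S1 reads c0=0 → after 3×micro: 0; S2 reads c2=0 → after 1×micro: 0 ⇒ (c0=0, c1=0, c2=0)
[Jacobi] macro 2: S0 reads c0=0 → after 2×micro: 0; S1 reads c0=0 → after 3×micro: 2; S2 reads c2=0 → after 1×micro: 0 ⇒ (c0=0, c1=2, c2=0)
[Jacobi] macro 3: S0 reads c0=0 → after 2×micro: 0; S1 reads c0=0 → after 3×micro: 0; S2 reads c2=0 → after 1×micro: 0 ⇒ (c0=0, c1=0, c2=0)
[Jacobi] macro 4: S0 reads c0=0 → after 2×micro: 0; S1 reads c0=0 → after 3×micro: 2; S2 reads c2=0 → after 1×micro: 0 ⇒ (c0=0, c1=2, c2=0)
[Gauss-Seidel] macro 1: S0 reads c0=0 → after 2×micro: 0; S1 reads c0=0 → after 3×micro: 0; S2 reads c2=0 → after 1×micro: 0 ⇒ (c0=0, c1=0, c2=0)
[Gauss-Seidel] macro 2: S0 reads c0=0 → after 2×micro: 0; S1 reads c0=0 → after 3×micro: 2; S2 reads c2=0 → after 1×micro: 0 ⇒ (c0=0, c1=2, c2=0)
[Gauss-Seidel] macro 3: S0 reads c0=0 → after 2×micro: 0; S1 reads c0=0 → after 3×micro: 0; S2 reads c2=0 → after 1×micro: 0 ⇒ (c0=0, c1=0, c2=0)
[Gauss-Seidel] macro 4: S0 reads c0=0 → after 2×micro: 0; S1 reads c0=0 → after 3×micro: 2; S2 reads c2=0 → after 1×micro: 0 ⇒ (c0=0, c1=2, c2=0)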